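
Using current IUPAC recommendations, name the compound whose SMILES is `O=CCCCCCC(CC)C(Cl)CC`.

8-chloro-7-ethyldecanal

Counting along the main chain through the –CHO group gives 10 carbons: the parent is decane.
An aldehyde (terminal –CHO) is the principal characteristic group, giving the suffix -al.
Number the chain so that the aldehyde carbon is C-1 by definition.
That gives a chloro group at C-8; an ethyl group at C-7.
Substituent prefixes are cited in alphabetical order (multiplying prefixes like di-/tri- are ignored for ordering).
Assembling the pieces gives 8-chloro-7-ethyldecanal.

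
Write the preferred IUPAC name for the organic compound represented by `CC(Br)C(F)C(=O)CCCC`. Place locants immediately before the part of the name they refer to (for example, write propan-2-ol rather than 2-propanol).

Counting along the main chain through the carbonyl gives 8 carbons: the parent is octane.
The highest-priority functional group is a ketone (C=O on an internal carbon), so the name ends in -one.
The numbering direction is chosen so that numbering from this end puts the carbonyl group at C-4 rather than C-5.
That gives the carbonyl at C-4; a bromo group at C-2; a fluoro group at C-3.
The substituents are ordered alphabetically, ignoring any di-/tri- multipliers.
Putting it together: 2-bromo-3-fluorooctan-4-one.

2-bromo-3-fluorooctan-4-one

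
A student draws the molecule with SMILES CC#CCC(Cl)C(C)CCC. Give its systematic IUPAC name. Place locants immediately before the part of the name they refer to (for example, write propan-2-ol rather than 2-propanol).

The longest carbon chain that includes the multiple bond has 9 carbons, so the parent hydride is nonane.
There is one C≡C triple bond, indicated by the ending -yne.
Choose the numbering such that numbering from this end puts the triple bond at C-2 rather than C-7.
This places the triple bond between C-2 and C-3; a chloro group at C-5; a methyl group at C-6.
The substituents are ordered alphabetically, ignoring any di-/tri- multipliers.
Assembling the pieces gives 5-chloro-6-methylnon-2-yne.

5-chloro-6-methylnon-2-yne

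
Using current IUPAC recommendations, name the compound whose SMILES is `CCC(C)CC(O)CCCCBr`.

1-bromo-7-methylnonan-5-ol

The longest chain bearing the –OH group is 9 carbons long (nonane).
The highest-priority functional group is an alcohol (–OH), so the name ends in -ol.
The numbering direction is chosen so that the substituent locant set {1,7} is lower than {3,9} at the first point of difference.
That gives the hydroxyl at C-5; a bromo group at C-1; a methyl group at C-7.
Substituent prefixes are cited in alphabetical order (multiplying prefixes like di-/tri- are ignored for ordering).
The name is 1-bromo-7-methylnonan-5-ol.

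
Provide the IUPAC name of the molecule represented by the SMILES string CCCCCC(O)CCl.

Counting along the main chain through the –OH group gives 7 carbons: the parent is heptane.
The principal characteristic group is an alcohol (–OH), named with the suffix -ol.
The numbering direction is chosen so that numbering from this end puts the hydroxyl group at C-2 rather than C-6.
This places the hydroxyl at C-2; a chloro group at C-1.
The name is 1-chloroheptan-2-ol.

1-chloroheptan-2-ol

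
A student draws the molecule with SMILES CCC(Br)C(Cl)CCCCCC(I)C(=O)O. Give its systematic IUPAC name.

The longest carbon chain that includes the –COOH group has 11 carbons, so the parent hydride is undecane.
The principal characteristic group is a carboxylic acid (terminal –COOH), named with the suffix -oic acid.
Number the chain so that the carboxylic acid carbon is C-1 by definition.
That gives a bromo group at C-9; a chloro group at C-8; an iodo group at C-2.
The substituents are ordered alphabetically, ignoring any di-/tri- multipliers.
Putting it together: 9-bromo-8-chloro-2-iodoundecanoic acid.

9-bromo-8-chloro-2-iodoundecanoic acid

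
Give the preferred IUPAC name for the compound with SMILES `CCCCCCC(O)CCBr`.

The longest chain bearing the –OH group is 9 carbons long (nonane).
The principal characteristic group is an alcohol (–OH), named with the suffix -ol.
Choose the numbering such that numbering from this end puts the hydroxyl group at C-3 rather than C-7.
With this numbering: the hydroxyl at C-3; a bromo group at C-1.
The name is 1-bromononan-3-ol.

1-bromononan-3-ol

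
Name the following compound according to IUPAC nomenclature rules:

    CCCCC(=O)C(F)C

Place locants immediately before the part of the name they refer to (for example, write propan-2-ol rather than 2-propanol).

2-fluoroheptan-3-one

Counting along the main chain through the carbonyl gives 7 carbons: the parent is heptane.
A ketone (C=O on an internal carbon) is the principal characteristic group, giving the suffix -one.
Number the chain so that numbering from this end puts the carbonyl group at C-3 rather than C-5.
This places the carbonyl at C-3; a fluoro group at C-2.
Assembling the pieces gives 2-fluoroheptan-3-one.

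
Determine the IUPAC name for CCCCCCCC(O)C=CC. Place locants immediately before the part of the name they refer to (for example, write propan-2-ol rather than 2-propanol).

undec-2-en-4-ol

Counting along the main chain through the –OH group and the multiple bond gives 11 carbons: the parent is undecane.
An alcohol (–OH) is the principal characteristic group, giving the suffix -ol.
There is one C=C double bond, indicated by the ending -ene.
Number the chain so that numbering from this end puts the hydroxyl group at C-4 rather than C-8.
This places the hydroxyl at C-4; the double bond between C-2 and C-3.
The name is undec-2-en-4-ol.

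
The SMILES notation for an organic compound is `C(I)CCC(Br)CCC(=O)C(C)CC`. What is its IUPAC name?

7-bromo-10-iodo-3-methyldecan-4-one

The longest chain bearing the carbonyl is 10 carbons long (decane).
The principal characteristic group is a ketone (C=O on an internal carbon), named with the suffix -one.
Choose the numbering such that numbering from this end puts the carbonyl group at C-4 rather than C-7.
This places the carbonyl at C-4; a bromo group at C-7; an iodo group at C-10; a methyl group at C-3.
Prefixes are listed alphabetically: bromo, iodo, methyl.
Assembling the pieces gives 7-bromo-10-iodo-3-methyldecan-4-one.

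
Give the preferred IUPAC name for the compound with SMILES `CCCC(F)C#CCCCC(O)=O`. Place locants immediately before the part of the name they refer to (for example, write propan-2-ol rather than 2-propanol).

The longest carbon chain that includes the –COOH group and the multiple bond has 10 carbons, so the parent hydride is decane.
The highest-priority functional group is a carboxylic acid (terminal –COOH), so the name ends in -oic acid.
There is one C≡C triple bond, indicated by the ending -yne.
The numbering direction is chosen so that the carboxylic acid carbon is C-1 by definition.
With this numbering: the triple bond between C-5 and C-6; a fluoro group at C-7.
Putting it together: 7-fluorodec-5-ynoic acid.

7-fluorodec-5-ynoic acid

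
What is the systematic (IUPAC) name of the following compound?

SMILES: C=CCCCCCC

oct-1-ene

Counting along the main chain through the multiple bond gives 8 carbons: the parent is octane.
A C=C double bond in the chain gives the infix -ene-.
Number the chain so that numbering from this end puts the double bond at C-1 rather than C-7.
That gives the double bond between C-1 and C-2.
Assembling the pieces gives oct-1-ene.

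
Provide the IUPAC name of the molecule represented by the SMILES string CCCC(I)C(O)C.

3-iodohexan-2-ol

Counting along the main chain through the –OH group gives 6 carbons: the parent is hexane.
The principal characteristic group is an alcohol (–OH), named with the suffix -ol.
Choose the numbering such that numbering from this end puts the hydroxyl group at C-2 rather than C-5.
With this numbering: the hydroxyl at C-2; an iodo group at C-3.
The name is 3-iodohexan-2-ol.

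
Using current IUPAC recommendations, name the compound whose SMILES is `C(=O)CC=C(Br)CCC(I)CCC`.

4-bromo-7-iododec-3-enal

The longest chain bearing the –CHO group and the multiple bond is 10 carbons long (decane).
The principal characteristic group is an aldehyde (terminal –CHO), named with the suffix -al.
A C=C double bond in the chain gives the infix -ene-.
Number the chain so that the aldehyde carbon is C-1 by definition.
This places the double bond between C-3 and C-4; a bromo group at C-4; an iodo group at C-7.
Substituent prefixes are cited in alphabetical order (multiplying prefixes like di-/tri- are ignored for ordering).
Assembling the pieces gives 4-bromo-7-iododec-3-enal.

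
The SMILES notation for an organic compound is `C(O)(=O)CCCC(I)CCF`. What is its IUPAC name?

7-fluoro-5-iodoheptanoic acid

The longest carbon chain that includes the –COOH group has 7 carbons, so the parent hydride is heptane.
The principal characteristic group is a carboxylic acid (terminal –COOH), named with the suffix -oic acid.
Choose the numbering such that the carboxylic acid carbon is C-1 by definition.
With this numbering: a fluoro group at C-7; an iodo group at C-5.
Substituent prefixes are cited in alphabetical order (multiplying prefixes like di-/tri- are ignored for ordering).
The name is 7-fluoro-5-iodoheptanoic acid.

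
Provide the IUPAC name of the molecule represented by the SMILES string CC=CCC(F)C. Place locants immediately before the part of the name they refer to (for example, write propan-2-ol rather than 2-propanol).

5-fluorohex-2-ene

The longest carbon chain that includes the multiple bond has 6 carbons, so the parent hydride is hexane.
A C=C double bond in the chain gives the infix -ene-.
Choose the numbering such that numbering from this end puts the double bond at C-2 rather than C-4.
That gives the double bond between C-2 and C-3; a fluoro group at C-5.
Putting it together: 5-fluorohex-2-ene.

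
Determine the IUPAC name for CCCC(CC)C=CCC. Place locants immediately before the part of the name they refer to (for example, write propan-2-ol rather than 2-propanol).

The longest chain bearing the multiple bond is 8 carbons long (octane).
There is one C=C double bond, indicated by the ending -ene.
Number the chain so that numbering from this end puts the double bond at C-3 rather than C-5.
This places the double bond between C-3 and C-4; an ethyl group at C-5.
Assembling the pieces gives 5-ethyloct-3-ene.

5-ethyloct-3-ene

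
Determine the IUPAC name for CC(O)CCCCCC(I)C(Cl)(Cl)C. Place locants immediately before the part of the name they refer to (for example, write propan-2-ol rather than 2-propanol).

The longest carbon chain that includes the –OH group has 10 carbons, so the parent hydride is decane.
The highest-priority functional group is an alcohol (–OH), so the name ends in -ol.
Number the chain so that numbering from this end puts the hydroxyl group at C-2 rather than C-9.
This places the hydroxyl at C-2; two chloro groups at C-9; an iodo group at C-8.
Substituent prefixes are cited in alphabetical order (multiplying prefixes like di-/tri- are ignored for ordering).
Putting it together: 9,9-dichloro-8-iododecan-2-ol.

9,9-dichloro-8-iododecan-2-ol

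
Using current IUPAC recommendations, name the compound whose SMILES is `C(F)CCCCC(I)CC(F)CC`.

The longest continuous carbon chain has 10 atoms, so the parent hydride is decane.
Number the chain so that the substituent locant set {1,6,8} is lower than {3,5,10} at the first point of difference.
With this numbering: fluoro groups at C-1 and C-8; an iodo group at C-6.
Prefixes are listed alphabetically: fluoro, iodo.
The name is 1,8-difluoro-6-iododecane.

1,8-difluoro-6-iododecane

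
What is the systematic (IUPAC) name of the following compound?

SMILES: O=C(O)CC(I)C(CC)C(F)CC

The longest chain bearing the –COOH group is 7 carbons long (heptane).
The highest-priority functional group is a carboxylic acid (terminal –COOH), so the name ends in -oic acid.
The numbering direction is chosen so that the carboxylic acid carbon is C-1 by definition.
With this numbering: an ethyl group at C-4; a fluoro group at C-5; an iodo group at C-3.
Substituent prefixes are cited in alphabetical order (multiplying prefixes like di-/tri- are ignored for ordering).
Putting it together: 4-ethyl-5-fluoro-3-iodoheptanoic acid.

4-ethyl-5-fluoro-3-iodoheptanoic acid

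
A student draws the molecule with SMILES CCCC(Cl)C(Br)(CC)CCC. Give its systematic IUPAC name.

4-bromo-5-chloro-4-ethyloctane

The longest carbon chain is 8 atoms: the parent is octane.
The numbering direction is chosen so that the substituent locant set {4,4,5} is lower than {4,5,5} at the first point of difference.
That gives a bromo group at C-4; a chloro group at C-5; an ethyl group at C-4.
Prefixes are listed alphabetically: bromo, chloro, ethyl.
Putting it together: 4-bromo-5-chloro-4-ethyloctane.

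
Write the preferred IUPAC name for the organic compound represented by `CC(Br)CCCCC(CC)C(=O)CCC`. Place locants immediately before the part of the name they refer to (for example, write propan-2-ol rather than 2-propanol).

10-bromo-5-ethylundecan-4-one

Counting along the main chain through the carbonyl gives 11 carbons: the parent is undecane.
The principal characteristic group is a ketone (C=O on an internal carbon), named with the suffix -one.
Number the chain so that numbering from this end puts the carbonyl group at C-4 rather than C-8.
With this numbering: the carbonyl at C-4; a bromo group at C-10; an ethyl group at C-5.
Prefixes are listed alphabetically: bromo, ethyl.
Assembling the pieces gives 10-bromo-5-ethylundecan-4-one.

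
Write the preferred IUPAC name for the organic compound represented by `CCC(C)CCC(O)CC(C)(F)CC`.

The longest carbon chain that includes the –OH group has 10 carbons, so the parent hydride is decane.
The highest-priority functional group is an alcohol (–OH), so the name ends in -ol.
Number the chain so that numbering from this end puts the hydroxyl group at C-5 rather than C-6.
That gives the hydroxyl at C-5; a fluoro group at C-3; methyl groups at C-3 and C-8.
The substituents are ordered alphabetically, ignoring any di-/tri- multipliers.
The name is 3-fluoro-3,8-dimethyldecan-5-ol.

3-fluoro-3,8-dimethyldecan-5-ol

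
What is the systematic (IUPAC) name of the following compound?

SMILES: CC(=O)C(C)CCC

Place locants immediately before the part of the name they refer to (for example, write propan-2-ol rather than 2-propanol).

The longest carbon chain that includes the carbonyl has 6 carbons, so the parent hydride is hexane.
The highest-priority functional group is a ketone (C=O on an internal carbon), so the name ends in -one.
The numbering direction is chosen so that numbering from this end puts the carbonyl group at C-2 rather than C-5.
This places the carbonyl at C-2; a methyl group at C-3.
Putting it together: 3-methylhexan-2-one.

3-methylhexan-2-one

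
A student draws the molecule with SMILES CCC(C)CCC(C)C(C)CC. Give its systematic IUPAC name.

3,4,7-trimethylnonane

The parent chain contains 9 carbons (nonane).
The numbering direction is chosen so that the substituent locant set {3,4,7} is lower than {3,6,7} at the first point of difference.
That gives methyl groups at C-3 and C-4 and C-7.
Assembling the pieces gives 3,4,7-trimethylnonane.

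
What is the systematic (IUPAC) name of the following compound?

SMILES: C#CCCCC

The longest carbon chain that includes the multiple bond has 6 carbons, so the parent hydride is hexane.
The chain contains a C≡C triple bond, so the unsaturation ending is -yne.
Number the chain so that numbering from this end puts the triple bond at C-1 rather than C-5.
This places the triple bond between C-1 and C-2.
Putting it together: hex-1-yne.

hex-1-yne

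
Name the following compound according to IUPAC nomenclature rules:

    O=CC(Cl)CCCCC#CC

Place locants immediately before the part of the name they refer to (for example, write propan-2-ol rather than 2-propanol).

2-chloronon-7-ynal

The longest chain bearing the –CHO group and the multiple bond is 9 carbons long (nonane).
An aldehyde (terminal –CHO) is the principal characteristic group, giving the suffix -al.
A C≡C triple bond in the chain gives the infix -yne-.
Number the chain so that the aldehyde carbon is C-1 by definition.
This places the triple bond between C-7 and C-8; a chloro group at C-2.
Assembling the pieces gives 2-chloronon-7-ynal.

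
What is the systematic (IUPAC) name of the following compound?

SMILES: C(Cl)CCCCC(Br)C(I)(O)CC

The longest carbon chain that includes the –OH group has 9 carbons, so the parent hydride is nonane.
An alcohol (–OH) is the principal characteristic group, giving the suffix -ol.
The numbering direction is chosen so that numbering from this end puts the hydroxyl group at C-3 rather than C-7.
This places the hydroxyl at C-3; a bromo group at C-4; a chloro group at C-9; an iodo group at C-3.
The substituents are ordered alphabetically, ignoring any di-/tri- multipliers.
Putting it together: 4-bromo-9-chloro-3-iodononan-3-ol.

4-bromo-9-chloro-3-iodononan-3-ol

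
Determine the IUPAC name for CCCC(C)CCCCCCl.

1-chloro-6-methylnonane

The parent chain contains 9 carbons (nonane).
The numbering direction is chosen so that the substituent locant set {1,6} is lower than {4,9} at the first point of difference.
With this numbering: a chloro group at C-1; a methyl group at C-6.
Prefixes are listed alphabetically: chloro, methyl.
Putting it together: 1-chloro-6-methylnonane.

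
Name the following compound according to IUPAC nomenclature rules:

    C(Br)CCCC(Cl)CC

The longest carbon chain is 7 atoms: the parent is heptane.
The numbering direction is chosen so that the substituent locant set {1,5} is lower than {3,7} at the first point of difference.
That gives a bromo group at C-1; a chloro group at C-5.
Substituent prefixes are cited in alphabetical order (multiplying prefixes like di-/tri- are ignored for ordering).
The name is 1-bromo-5-chloroheptane.

1-bromo-5-chloroheptane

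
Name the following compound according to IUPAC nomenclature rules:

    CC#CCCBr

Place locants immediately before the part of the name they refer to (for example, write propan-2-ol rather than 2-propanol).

5-bromopent-2-yne

Counting along the main chain through the multiple bond gives 5 carbons: the parent is pentane.
The chain contains a C≡C triple bond, so the unsaturation ending is -yne.
Choose the numbering such that numbering from this end puts the triple bond at C-2 rather than C-3.
That gives the triple bond between C-2 and C-3; a bromo group at C-5.
The name is 5-bromopent-2-yne.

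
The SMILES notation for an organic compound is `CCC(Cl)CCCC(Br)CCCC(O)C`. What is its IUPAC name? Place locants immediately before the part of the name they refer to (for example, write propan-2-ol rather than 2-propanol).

Counting along the main chain through the –OH group gives 12 carbons: the parent is dodecane.
The principal characteristic group is an alcohol (–OH), named with the suffix -ol.
Number the chain so that numbering from this end puts the hydroxyl group at C-2 rather than C-11.
That gives the hydroxyl at C-2; a bromo group at C-6; a chloro group at C-10.
Substituent prefixes are cited in alphabetical order (multiplying prefixes like di-/tri- are ignored for ordering).
Putting it together: 6-bromo-10-chlorododecan-2-ol.

6-bromo-10-chlorododecan-2-ol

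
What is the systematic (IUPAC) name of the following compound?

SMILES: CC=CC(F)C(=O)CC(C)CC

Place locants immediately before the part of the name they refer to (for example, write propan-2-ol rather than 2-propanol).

4-fluoro-7-methylnon-2-en-5-one

The longest chain bearing the carbonyl and the multiple bond is 9 carbons long (nonane).
The highest-priority functional group is a ketone (C=O on an internal carbon), so the name ends in -one.
A C=C double bond in the chain gives the infix -ene-.
Number the chain so that numbering from this end puts the double bond at C-2 rather than C-7.
With this numbering: the carbonyl at C-5; the double bond between C-2 and C-3; a fluoro group at C-4; a methyl group at C-7.
Prefixes are listed alphabetically: fluoro, methyl.
Assembling the pieces gives 4-fluoro-7-methylnon-2-en-5-one.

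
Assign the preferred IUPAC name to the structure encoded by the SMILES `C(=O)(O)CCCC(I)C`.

5-iodohexanoic acid

The longest chain bearing the –COOH group is 6 carbons long (hexane).
A carboxylic acid (terminal –COOH) is the principal characteristic group, giving the suffix -oic acid.
Choose the numbering such that the carboxylic acid carbon is C-1 by definition.
That gives an iodo group at C-5.
Putting it together: 5-iodohexanoic acid.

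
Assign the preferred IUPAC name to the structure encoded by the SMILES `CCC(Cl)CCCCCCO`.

Counting along the main chain through the –OH group gives 9 carbons: the parent is nonane.
An alcohol (–OH) is the principal characteristic group, giving the suffix -ol.
Number the chain so that numbering from this end puts the hydroxyl group at C-1 rather than C-9.
With this numbering: the hydroxyl at C-1; a chloro group at C-7.
Assembling the pieces gives 7-chlorononan-1-ol.

7-chlorononan-1-ol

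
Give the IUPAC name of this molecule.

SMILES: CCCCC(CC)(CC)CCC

4,4-diethyloctane

The longest continuous carbon chain has 8 atoms, so the parent hydride is octane.
Number the chain so that the substituent locant set {4,4} is lower than {5,5} at the first point of difference.
That gives two ethyl groups at C-4.
Assembling the pieces gives 4,4-diethyloctane.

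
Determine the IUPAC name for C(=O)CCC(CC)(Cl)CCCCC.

4-chloro-4-ethylnonanal

The longest carbon chain that includes the –CHO group has 9 carbons, so the parent hydride is nonane.
The principal characteristic group is an aldehyde (terminal –CHO), named with the suffix -al.
Number the chain so that the aldehyde carbon is C-1 by definition.
With this numbering: a chloro group at C-4; an ethyl group at C-4.
Substituent prefixes are cited in alphabetical order (multiplying prefixes like di-/tri- are ignored for ordering).
The name is 4-chloro-4-ethylnonanal.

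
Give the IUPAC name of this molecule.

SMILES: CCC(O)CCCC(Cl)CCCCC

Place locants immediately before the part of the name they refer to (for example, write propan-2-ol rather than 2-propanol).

7-chlorododecan-3-ol

Counting along the main chain through the –OH group gives 12 carbons: the parent is dodecane.
The principal characteristic group is an alcohol (–OH), named with the suffix -ol.
The numbering direction is chosen so that numbering from this end puts the hydroxyl group at C-3 rather than C-10.
This places the hydroxyl at C-3; a chloro group at C-7.
Assembling the pieces gives 7-chlorododecan-3-ol.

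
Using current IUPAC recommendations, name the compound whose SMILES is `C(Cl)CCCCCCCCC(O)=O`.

10-chlorodecanoic acid

Counting along the main chain through the –COOH group gives 10 carbons: the parent is decane.
The principal characteristic group is a carboxylic acid (terminal –COOH), named with the suffix -oic acid.
Choose the numbering such that the carboxylic acid carbon is C-1 by definition.
That gives a chloro group at C-10.
Putting it together: 10-chlorodecanoic acid.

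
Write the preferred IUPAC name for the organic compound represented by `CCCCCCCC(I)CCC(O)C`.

5-iodododecan-2-ol

The longest carbon chain that includes the –OH group has 12 carbons, so the parent hydride is dodecane.
The highest-priority functional group is an alcohol (–OH), so the name ends in -ol.
Number the chain so that numbering from this end puts the hydroxyl group at C-2 rather than C-11.
This places the hydroxyl at C-2; an iodo group at C-5.
The name is 5-iodododecan-2-ol.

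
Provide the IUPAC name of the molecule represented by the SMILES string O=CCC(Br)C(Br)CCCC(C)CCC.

Counting along the main chain through the –CHO group gives 11 carbons: the parent is undecane.
The principal characteristic group is an aldehyde (terminal –CHO), named with the suffix -al.
The numbering direction is chosen so that the aldehyde carbon is C-1 by definition.
That gives bromo groups at C-3 and C-4; a methyl group at C-8.
The substituents are ordered alphabetically, ignoring any di-/tri- multipliers.
Putting it together: 3,4-dibromo-8-methylundecanal.

3,4-dibromo-8-methylundecanal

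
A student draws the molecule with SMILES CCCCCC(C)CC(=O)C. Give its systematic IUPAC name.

4-methylnonan-2-one

Counting along the main chain through the carbonyl gives 9 carbons: the parent is nonane.
The highest-priority functional group is a ketone (C=O on an internal carbon), so the name ends in -one.
Number the chain so that numbering from this end puts the carbonyl group at C-2 rather than C-8.
This places the carbonyl at C-2; a methyl group at C-4.
Assembling the pieces gives 4-methylnonan-2-one.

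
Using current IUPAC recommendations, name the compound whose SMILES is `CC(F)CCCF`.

1,4-difluoropentane

The parent chain contains 5 carbons (pentane).
Number the chain so that the substituent locant set {1,4} is lower than {2,5} at the first point of difference.
That gives fluoro groups at C-1 and C-4.
Assembling the pieces gives 1,4-difluoropentane.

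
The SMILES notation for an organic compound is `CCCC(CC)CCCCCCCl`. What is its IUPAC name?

The longest continuous carbon chain has 10 atoms, so the parent hydride is decane.
Number the chain so that the substituent locant set {1,7} is lower than {4,10} at the first point of difference.
With this numbering: a chloro group at C-1; an ethyl group at C-7.
The substituents are ordered alphabetically, ignoring any di-/tri- multipliers.
The name is 1-chloro-7-ethyldecane.

1-chloro-7-ethyldecane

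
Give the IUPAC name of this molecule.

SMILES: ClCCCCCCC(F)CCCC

1-chloro-7-fluoroundecane

The longest carbon chain is 11 atoms: the parent is undecane.
Choose the numbering such that the substituent locant set {1,7} is lower than {5,11} at the first point of difference.
This places a chloro group at C-1; a fluoro group at C-7.
Prefixes are listed alphabetically: chloro, fluoro.
Putting it together: 1-chloro-7-fluoroundecane.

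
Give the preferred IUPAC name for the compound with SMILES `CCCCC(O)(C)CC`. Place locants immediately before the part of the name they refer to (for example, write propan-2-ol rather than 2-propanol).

The longest carbon chain that includes the –OH group has 7 carbons, so the parent hydride is heptane.
An alcohol (–OH) is the principal characteristic group, giving the suffix -ol.
Choose the numbering such that numbering from this end puts the hydroxyl group at C-3 rather than C-5.
With this numbering: the hydroxyl at C-3; a methyl group at C-3.
Assembling the pieces gives 3-methylheptan-3-ol.

3-methylheptan-3-ol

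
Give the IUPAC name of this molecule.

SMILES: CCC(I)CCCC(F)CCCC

7-fluoro-3-iodoundecane

The longest continuous carbon chain has 11 atoms, so the parent hydride is undecane.
Number the chain so that the substituent locant set {3,7} is lower than {5,9} at the first point of difference.
With this numbering: a fluoro group at C-7; an iodo group at C-3.
The substituents are ordered alphabetically, ignoring any di-/tri- multipliers.
The name is 7-fluoro-3-iodoundecane.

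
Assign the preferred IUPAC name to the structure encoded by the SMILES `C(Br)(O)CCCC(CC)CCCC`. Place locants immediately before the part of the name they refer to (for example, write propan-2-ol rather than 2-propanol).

1-bromo-5-ethylnonan-1-ol

The longest carbon chain that includes the –OH group has 9 carbons, so the parent hydride is nonane.
The principal characteristic group is an alcohol (–OH), named with the suffix -ol.
Choose the numbering such that numbering from this end puts the hydroxyl group at C-1 rather than C-9.
With this numbering: the hydroxyl at C-1; a bromo group at C-1; an ethyl group at C-5.
Prefixes are listed alphabetically: bromo, ethyl.
The name is 1-bromo-5-ethylnonan-1-ol.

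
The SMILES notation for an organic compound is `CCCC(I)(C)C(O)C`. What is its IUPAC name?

3-iodo-3-methylhexan-2-ol

The longest carbon chain that includes the –OH group has 6 carbons, so the parent hydride is hexane.
The principal characteristic group is an alcohol (–OH), named with the suffix -ol.
The numbering direction is chosen so that numbering from this end puts the hydroxyl group at C-2 rather than C-5.
That gives the hydroxyl at C-2; an iodo group at C-3; a methyl group at C-3.
The substituents are ordered alphabetically, ignoring any di-/tri- multipliers.
The name is 3-iodo-3-methylhexan-2-ol.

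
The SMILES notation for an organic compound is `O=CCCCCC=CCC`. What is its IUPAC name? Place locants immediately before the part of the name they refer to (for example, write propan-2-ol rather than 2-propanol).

non-6-enal

The longest carbon chain that includes the –CHO group and the multiple bond has 9 carbons, so the parent hydride is nonane.
The principal characteristic group is an aldehyde (terminal –CHO), named with the suffix -al.
A C=C double bond in the chain gives the infix -ene-.
Number the chain so that the aldehyde carbon is C-1 by definition.
With this numbering: the double bond between C-6 and C-7.
Putting it together: non-6-enal.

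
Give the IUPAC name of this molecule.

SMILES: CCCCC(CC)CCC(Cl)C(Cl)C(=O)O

2,3-dichloro-6-ethyldecanoic acid

Counting along the main chain through the –COOH group gives 10 carbons: the parent is decane.
The highest-priority functional group is a carboxylic acid (terminal –COOH), so the name ends in -oic acid.
Number the chain so that the carboxylic acid carbon is C-1 by definition.
With this numbering: chloro groups at C-2 and C-3; an ethyl group at C-6.
Prefixes are listed alphabetically: chloro, ethyl.
Assembling the pieces gives 2,3-dichloro-6-ethyldecanoic acid.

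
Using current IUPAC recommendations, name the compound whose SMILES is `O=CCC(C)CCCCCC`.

3-methylnonanal

The longest chain bearing the –CHO group is 9 carbons long (nonane).
The highest-priority functional group is an aldehyde (terminal –CHO), so the name ends in -al.
The numbering direction is chosen so that the aldehyde carbon is C-1 by definition.
With this numbering: a methyl group at C-3.
The name is 3-methylnonanal.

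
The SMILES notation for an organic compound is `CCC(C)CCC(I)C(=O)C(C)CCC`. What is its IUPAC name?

Counting along the main chain through the carbonyl gives 11 carbons: the parent is undecane.
The highest-priority functional group is a ketone (C=O on an internal carbon), so the name ends in -one.
Choose the numbering such that numbering from this end puts the carbonyl group at C-5 rather than C-7.
This places the carbonyl at C-5; an iodo group at C-6; methyl groups at C-4 and C-9.
Prefixes are listed alphabetically: iodo, methyl.
Assembling the pieces gives 6-iodo-4,9-dimethylundecan-5-one.

6-iodo-4,9-dimethylundecan-5-one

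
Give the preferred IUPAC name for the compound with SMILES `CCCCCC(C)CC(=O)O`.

3-methyloctanoic acid

The longest chain bearing the –COOH group is 8 carbons long (octane).
A carboxylic acid (terminal –COOH) is the principal characteristic group, giving the suffix -oic acid.
The numbering direction is chosen so that the carboxylic acid carbon is C-1 by definition.
This places a methyl group at C-3.
The name is 3-methyloctanoic acid.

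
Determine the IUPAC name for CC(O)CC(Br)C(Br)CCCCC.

The longest chain bearing the –OH group is 10 carbons long (decane).
The highest-priority functional group is an alcohol (–OH), so the name ends in -ol.
Number the chain so that numbering from this end puts the hydroxyl group at C-2 rather than C-9.
That gives the hydroxyl at C-2; bromo groups at C-4 and C-5.
Assembling the pieces gives 4,5-dibromodecan-2-ol.

4,5-dibromodecan-2-ol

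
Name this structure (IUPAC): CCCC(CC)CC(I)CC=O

The longest chain bearing the –CHO group is 8 carbons long (octane).
The principal characteristic group is an aldehyde (terminal –CHO), named with the suffix -al.
The numbering direction is chosen so that the aldehyde carbon is C-1 by definition.
With this numbering: an ethyl group at C-5; an iodo group at C-3.
Substituent prefixes are cited in alphabetical order (multiplying prefixes like di-/tri- are ignored for ordering).
Putting it together: 5-ethyl-3-iodooctanal.

5-ethyl-3-iodooctanal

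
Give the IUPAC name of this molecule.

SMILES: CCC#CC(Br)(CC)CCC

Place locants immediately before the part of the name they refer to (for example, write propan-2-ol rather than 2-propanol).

The longest chain bearing the multiple bond is 8 carbons long (octane).
The chain contains a C≡C triple bond, so the unsaturation ending is -yne.
Choose the numbering such that numbering from this end puts the triple bond at C-3 rather than C-5.
That gives the triple bond between C-3 and C-4; a bromo group at C-5; an ethyl group at C-5.
Substituent prefixes are cited in alphabetical order (multiplying prefixes like di-/tri- are ignored for ordering).
Putting it together: 5-bromo-5-ethyloct-3-yne.

5-bromo-5-ethyloct-3-yne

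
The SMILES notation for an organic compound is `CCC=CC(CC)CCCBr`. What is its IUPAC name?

8-bromo-5-ethyloct-3-ene

Counting along the main chain through the multiple bond gives 8 carbons: the parent is octane.
There is one C=C double bond, indicated by the ending -ene.
Choose the numbering such that numbering from this end puts the double bond at C-3 rather than C-5.
That gives the double bond between C-3 and C-4; a bromo group at C-8; an ethyl group at C-5.
Substituent prefixes are cited in alphabetical order (multiplying prefixes like di-/tri- are ignored for ordering).
Assembling the pieces gives 8-bromo-5-ethyloct-3-ene.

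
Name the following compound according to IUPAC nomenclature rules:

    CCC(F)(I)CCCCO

5-fluoro-5-iodoheptan-1-ol

The longest carbon chain that includes the –OH group has 7 carbons, so the parent hydride is heptane.
An alcohol (–OH) is the principal characteristic group, giving the suffix -ol.
The numbering direction is chosen so that numbering from this end puts the hydroxyl group at C-1 rather than C-7.
That gives the hydroxyl at C-1; a fluoro group at C-5; an iodo group at C-5.
Substituent prefixes are cited in alphabetical order (multiplying prefixes like di-/tri- are ignored for ordering).
Assembling the pieces gives 5-fluoro-5-iodoheptan-1-ol.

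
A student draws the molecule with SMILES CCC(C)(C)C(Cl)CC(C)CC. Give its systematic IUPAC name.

The longest continuous carbon chain has 8 atoms, so the parent hydride is octane.
Number the chain so that the substituent locant set {3,3,4,6} is lower than {3,5,6,6} at the first point of difference.
This places a chloro group at C-4; methyl groups at C-3 (×2) and C-6.
Substituent prefixes are cited in alphabetical order (multiplying prefixes like di-/tri- are ignored for ordering).
Putting it together: 4-chloro-3,3,6-trimethyloctane.

4-chloro-3,3,6-trimethyloctane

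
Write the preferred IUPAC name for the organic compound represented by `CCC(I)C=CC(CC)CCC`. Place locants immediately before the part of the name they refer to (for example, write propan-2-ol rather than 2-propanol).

The longest carbon chain that includes the multiple bond has 9 carbons, so the parent hydride is nonane.
The chain contains a C=C double bond, so the unsaturation ending is -ene.
Number the chain so that numbering from this end puts the double bond at C-4 rather than C-5.
With this numbering: the double bond between C-4 and C-5; an ethyl group at C-6; an iodo group at C-3.
Substituent prefixes are cited in alphabetical order (multiplying prefixes like di-/tri- are ignored for ordering).
Assembling the pieces gives 6-ethyl-3-iodonon-4-ene.

6-ethyl-3-iodonon-4-ene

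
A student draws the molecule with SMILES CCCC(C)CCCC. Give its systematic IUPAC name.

The longest continuous carbon chain has 8 atoms, so the parent hydride is octane.
Number the chain so that the substituent locant set {4} is lower than {5} at the first point of difference.
That gives a methyl group at C-4.
Putting it together: 4-methyloctane.

4-methyloctane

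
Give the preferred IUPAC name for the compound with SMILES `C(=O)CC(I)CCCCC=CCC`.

The longest chain bearing the –CHO group and the multiple bond is 11 carbons long (undecane).
The principal characteristic group is an aldehyde (terminal –CHO), named with the suffix -al.
The chain contains a C=C double bond, so the unsaturation ending is -ene.
Choose the numbering such that the aldehyde carbon is C-1 by definition.
With this numbering: the double bond between C-8 and C-9; an iodo group at C-3.
The name is 3-iodoundec-8-enal.

3-iodoundec-8-enal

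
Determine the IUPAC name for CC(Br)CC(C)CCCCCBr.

1,8-dibromo-6-methylnonane

The parent chain contains 9 carbons (nonane).
Choose the numbering such that the substituent locant set {1,6,8} is lower than {2,4,9} at the first point of difference.
With this numbering: bromo groups at C-1 and C-8; a methyl group at C-6.
Substituent prefixes are cited in alphabetical order (multiplying prefixes like di-/tri- are ignored for ordering).
Putting it together: 1,8-dibromo-6-methylnonane.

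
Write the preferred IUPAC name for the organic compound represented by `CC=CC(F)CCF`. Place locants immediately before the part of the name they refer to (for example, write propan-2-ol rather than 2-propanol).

Counting along the main chain through the multiple bond gives 6 carbons: the parent is hexane.
The chain contains a C=C double bond, so the unsaturation ending is -ene.
Choose the numbering such that numbering from this end puts the double bond at C-2 rather than C-4.
With this numbering: the double bond between C-2 and C-3; fluoro groups at C-4 and C-6.
Putting it together: 4,6-difluorohex-2-ene.

4,6-difluorohex-2-ene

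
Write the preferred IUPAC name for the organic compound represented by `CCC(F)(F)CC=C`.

Counting along the main chain through the multiple bond gives 6 carbons: the parent is hexane.
A C=C double bond in the chain gives the infix -ene-.
Number the chain so that numbering from this end puts the double bond at C-1 rather than C-5.
This places the double bond between C-1 and C-2; two fluoro groups at C-4.
Putting it together: 4,4-difluorohex-1-ene.

4,4-difluorohex-1-ene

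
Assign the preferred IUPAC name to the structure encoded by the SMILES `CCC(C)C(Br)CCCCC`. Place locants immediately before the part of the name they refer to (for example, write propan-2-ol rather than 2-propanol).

4-bromo-3-methylnonane

The parent chain contains 9 carbons (nonane).
Choose the numbering such that the substituent locant set {3,4} is lower than {6,7} at the first point of difference.
With this numbering: a bromo group at C-4; a methyl group at C-3.
Substituent prefixes are cited in alphabetical order (multiplying prefixes like di-/tri- are ignored for ordering).
The name is 4-bromo-3-methylnonane.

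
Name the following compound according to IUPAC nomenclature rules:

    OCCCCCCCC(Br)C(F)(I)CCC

Counting along the main chain through the –OH group gives 12 carbons: the parent is dodecane.
The highest-priority functional group is an alcohol (–OH), so the name ends in -ol.
The numbering direction is chosen so that numbering from this end puts the hydroxyl group at C-1 rather than C-12.
This places the hydroxyl at C-1; a bromo group at C-8; a fluoro group at C-9; an iodo group at C-9.
Substituent prefixes are cited in alphabetical order (multiplying prefixes like di-/tri- are ignored for ordering).
Putting it together: 8-bromo-9-fluoro-9-iodododecan-1-ol.

8-bromo-9-fluoro-9-iodododecan-1-ol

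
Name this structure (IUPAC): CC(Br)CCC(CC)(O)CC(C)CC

The longest carbon chain that includes the –OH group has 9 carbons, so the parent hydride is nonane.
The highest-priority functional group is an alcohol (–OH), so the name ends in -ol.
The numbering direction is chosen so that the substituent locant set {2,5,7} is lower than {3,5,8} at the first point of difference.
With this numbering: the hydroxyl at C-5; a bromo group at C-2; an ethyl group at C-5; a methyl group at C-7.
Prefixes are listed alphabetically: bromo, ethyl, methyl.
Putting it together: 2-bromo-5-ethyl-7-methylnonan-5-ol.

2-bromo-5-ethyl-7-methylnonan-5-ol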